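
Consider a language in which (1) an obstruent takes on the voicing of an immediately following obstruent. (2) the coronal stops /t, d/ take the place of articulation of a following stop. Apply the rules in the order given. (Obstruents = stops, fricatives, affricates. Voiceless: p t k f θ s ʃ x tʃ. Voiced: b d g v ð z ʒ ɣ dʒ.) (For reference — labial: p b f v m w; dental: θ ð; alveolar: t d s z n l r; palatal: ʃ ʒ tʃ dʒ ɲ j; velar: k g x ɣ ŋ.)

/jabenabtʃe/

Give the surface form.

Rule 1: /b/ before /tʃ/ (voiceless) → [p]
After rule 1: jabenaptʃe
Rule 2: no segment meets the rule's conditions; no change.

[jabenaptʃe]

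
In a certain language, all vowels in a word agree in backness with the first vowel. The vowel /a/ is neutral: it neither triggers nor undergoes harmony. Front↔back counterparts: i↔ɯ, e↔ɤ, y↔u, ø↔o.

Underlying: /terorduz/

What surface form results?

[terørdyz]

/o/ harmonizes with /e/ ([-back]) → [ø]
/u/ harmonizes with /e/ ([-back]) → [y]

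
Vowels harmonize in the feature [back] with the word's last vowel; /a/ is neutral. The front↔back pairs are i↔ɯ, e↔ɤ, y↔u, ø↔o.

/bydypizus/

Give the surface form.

[budupɯzus]

/y/ harmonizes with /u/ ([+back]) → [u]
/y/ harmonizes with /u/ ([+back]) → [u]
/i/ harmonizes with /u/ ([+back]) → [ɯ]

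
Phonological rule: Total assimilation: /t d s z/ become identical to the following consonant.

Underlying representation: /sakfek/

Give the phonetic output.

no segment meets the rule's conditions; no change.

[sakfek]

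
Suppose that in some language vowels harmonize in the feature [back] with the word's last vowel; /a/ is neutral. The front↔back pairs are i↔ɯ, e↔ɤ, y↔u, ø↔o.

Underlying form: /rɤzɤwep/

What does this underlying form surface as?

[rezewep]

/ɤ/ harmonizes with /e/ ([-back]) → [e]
/ɤ/ harmonizes with /e/ ([-back]) → [e]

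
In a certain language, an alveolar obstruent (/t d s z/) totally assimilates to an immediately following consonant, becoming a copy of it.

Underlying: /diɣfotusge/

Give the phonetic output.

/s/ before /g/ → [g] (total assimilation)

[diɣfotugge]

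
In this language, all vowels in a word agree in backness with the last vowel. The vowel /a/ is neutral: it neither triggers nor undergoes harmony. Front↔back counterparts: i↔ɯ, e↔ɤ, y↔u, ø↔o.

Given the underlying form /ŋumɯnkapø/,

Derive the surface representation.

/u/ harmonizes with /ø/ ([-back]) → [y]
/ɯ/ harmonizes with /ø/ ([-back]) → [i]

[ŋyminkapø]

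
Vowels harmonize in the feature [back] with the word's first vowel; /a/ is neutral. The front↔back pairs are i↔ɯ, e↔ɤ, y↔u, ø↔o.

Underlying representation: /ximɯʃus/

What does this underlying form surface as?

/ɯ/ harmonizes with /i/ ([-back]) → [i]
/u/ harmonizes with /i/ ([-back]) → [y]

[ximiʃys]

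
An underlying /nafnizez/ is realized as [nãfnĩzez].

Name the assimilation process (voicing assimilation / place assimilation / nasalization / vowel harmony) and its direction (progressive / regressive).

/a/→[ã] /i/→[ĩ].
Each target copies a feature from the preceding segment, so the direction is progressive.

nasalization, progressive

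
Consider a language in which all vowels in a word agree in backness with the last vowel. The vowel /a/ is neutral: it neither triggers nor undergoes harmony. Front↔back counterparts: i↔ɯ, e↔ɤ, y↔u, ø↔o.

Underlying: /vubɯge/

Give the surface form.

[vybige]

/u/ harmonizes with /e/ ([-back]) → [y]
/ɯ/ harmonizes with /e/ ([-back]) → [i]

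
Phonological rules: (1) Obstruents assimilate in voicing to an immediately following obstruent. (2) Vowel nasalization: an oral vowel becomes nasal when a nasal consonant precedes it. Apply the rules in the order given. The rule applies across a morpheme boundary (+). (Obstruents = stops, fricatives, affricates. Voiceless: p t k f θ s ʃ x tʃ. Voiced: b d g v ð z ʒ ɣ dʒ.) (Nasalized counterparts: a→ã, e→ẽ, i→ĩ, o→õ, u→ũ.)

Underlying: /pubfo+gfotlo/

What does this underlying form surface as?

Rule 1: /b/ before /f/ (voiceless) → [p]
Rule 1: /g/ before /f/ (voiceless) → [k]
After rule 1: pupfo+kfotlo
Rule 2: no segment meets the rule's conditions; no change.

[pupfo+kfotlo]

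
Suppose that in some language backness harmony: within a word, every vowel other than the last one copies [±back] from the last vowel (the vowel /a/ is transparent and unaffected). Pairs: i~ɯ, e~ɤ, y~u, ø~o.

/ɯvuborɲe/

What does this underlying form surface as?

[ivybørɲe]

/ɯ/ harmonizes with /e/ ([-back]) → [i]
/u/ harmonizes with /e/ ([-back]) → [y]
/o/ harmonizes with /e/ ([-back]) → [ø]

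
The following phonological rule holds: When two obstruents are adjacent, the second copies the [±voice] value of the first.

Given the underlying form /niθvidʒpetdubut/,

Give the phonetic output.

/v/ after /θ/ (voiceless) → [f]
/p/ after /dʒ/ (voiced) → [b]
/d/ after /t/ (voiceless) → [t]

[niθfidʒbettubut]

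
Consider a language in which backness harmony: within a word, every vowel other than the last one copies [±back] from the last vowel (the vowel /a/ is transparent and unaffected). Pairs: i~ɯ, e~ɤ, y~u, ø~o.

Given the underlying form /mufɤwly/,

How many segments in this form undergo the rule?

2

/u/ harmonizes with /y/ ([-back]) → [y]
/ɤ/ harmonizes with /y/ ([-back]) → [e]
2 segments change.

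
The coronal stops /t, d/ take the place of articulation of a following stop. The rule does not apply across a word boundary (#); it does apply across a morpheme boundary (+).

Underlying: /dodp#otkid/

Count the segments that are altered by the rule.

/d/ before /p/ (labial) → [b]
/t/ before /k/ (velar) → [k]
2 segments change.

2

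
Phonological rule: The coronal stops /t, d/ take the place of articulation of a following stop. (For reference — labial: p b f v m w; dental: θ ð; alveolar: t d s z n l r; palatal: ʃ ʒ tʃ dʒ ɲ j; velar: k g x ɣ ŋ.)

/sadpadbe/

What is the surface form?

[sabpabbe]

/d/ before /p/ (labial) → [b]
/d/ before /b/ (labial) → [b]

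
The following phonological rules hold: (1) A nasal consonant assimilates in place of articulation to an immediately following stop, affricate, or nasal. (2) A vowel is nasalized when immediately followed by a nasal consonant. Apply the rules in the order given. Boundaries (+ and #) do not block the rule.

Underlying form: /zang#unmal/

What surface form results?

[zãŋg#ũmmal]

Rule 1: /n/ before /g/ (velar) → [ŋ]
Rule 1: /n/ before /m/ (labial) → [m]
After rule 1: zaŋg#ummal
Rule 2: /a/ before nasal /ŋ/ → [ã]
Rule 2: /u/ before nasal /m/ → [ũ]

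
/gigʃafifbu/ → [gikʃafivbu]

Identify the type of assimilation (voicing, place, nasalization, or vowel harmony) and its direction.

/g/→[k] /f/→[v].
Each target copies a feature from the following segment, so the direction is regressive.

voicing assimilation, regressive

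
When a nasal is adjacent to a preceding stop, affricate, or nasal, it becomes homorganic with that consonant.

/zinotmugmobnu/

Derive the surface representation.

[zinotnugŋobmu]

/m/ after /t/ (alveolar) → [n]
/m/ after /g/ (velar) → [ŋ]
/n/ after /b/ (labial) → [m]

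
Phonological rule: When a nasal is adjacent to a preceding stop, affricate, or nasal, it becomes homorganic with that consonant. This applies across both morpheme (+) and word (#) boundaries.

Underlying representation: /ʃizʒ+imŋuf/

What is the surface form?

[ʃizʒ+immuf]

/ŋ/ after /m/ (labial) → [m]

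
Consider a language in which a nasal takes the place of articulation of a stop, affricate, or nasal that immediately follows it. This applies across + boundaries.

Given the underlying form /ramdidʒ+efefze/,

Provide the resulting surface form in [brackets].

[randidʒ+efefze]

/m/ before /d/ (alveolar) → [n]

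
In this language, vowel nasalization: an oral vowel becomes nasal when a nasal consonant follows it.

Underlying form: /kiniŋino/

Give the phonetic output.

/i/ before nasal /n/ → [ĩ]
/i/ before nasal /ŋ/ → [ĩ]
/i/ before nasal /n/ → [ĩ]

[kĩnĩŋĩno]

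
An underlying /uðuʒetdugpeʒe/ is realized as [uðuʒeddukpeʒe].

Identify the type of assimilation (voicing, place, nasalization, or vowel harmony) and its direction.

voicing assimilation, regressive

/t/→[d] /g/→[k].
Each target copies a feature from the following segment, so the direction is regressive.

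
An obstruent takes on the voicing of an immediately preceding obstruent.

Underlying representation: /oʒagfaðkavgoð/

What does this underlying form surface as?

/f/ after /g/ (voiced) → [v]
/k/ after /ð/ (voiced) → [g]

[oʒagvaðgavgoð]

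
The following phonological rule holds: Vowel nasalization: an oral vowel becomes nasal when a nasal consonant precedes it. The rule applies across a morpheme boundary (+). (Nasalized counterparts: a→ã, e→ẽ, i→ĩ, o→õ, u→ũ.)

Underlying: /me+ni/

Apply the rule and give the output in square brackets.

/e/ after nasal /m/ → [ẽ]
/i/ after nasal /n/ → [ĩ]

[mẽ+nĩ]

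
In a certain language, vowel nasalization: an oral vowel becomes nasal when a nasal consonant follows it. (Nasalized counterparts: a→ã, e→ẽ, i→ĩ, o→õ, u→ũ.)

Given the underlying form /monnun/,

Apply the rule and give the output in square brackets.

/o/ before nasal /n/ → [õ]
/u/ before nasal /n/ → [ũ]

[mõnnũn]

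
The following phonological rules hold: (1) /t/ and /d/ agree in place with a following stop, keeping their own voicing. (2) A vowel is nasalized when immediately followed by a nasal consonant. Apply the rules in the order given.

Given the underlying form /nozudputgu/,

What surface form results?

Rule 1: /d/ before /p/ (labial) → [b]
Rule 1: /t/ before /g/ (velar) → [k]
After rule 1: nozubpukgu
Rule 2: no segment meets the rule's conditions; no change.

[nozubpukgu]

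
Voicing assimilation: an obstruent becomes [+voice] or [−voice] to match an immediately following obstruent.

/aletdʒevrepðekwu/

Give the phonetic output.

[aleddʒevrebðekwu]

/t/ before /dʒ/ (voiced) → [d]
/p/ before /ð/ (voiced) → [b]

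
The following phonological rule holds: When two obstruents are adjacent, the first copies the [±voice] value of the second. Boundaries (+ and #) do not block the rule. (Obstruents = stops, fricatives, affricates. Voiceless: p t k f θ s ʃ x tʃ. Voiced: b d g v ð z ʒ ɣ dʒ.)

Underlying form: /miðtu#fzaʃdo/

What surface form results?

[miθtu#vzaʒdo]

/ð/ before /t/ (voiceless) → [θ]
/f/ before /z/ (voiced) → [v]
/ʃ/ before /d/ (voiced) → [ʒ]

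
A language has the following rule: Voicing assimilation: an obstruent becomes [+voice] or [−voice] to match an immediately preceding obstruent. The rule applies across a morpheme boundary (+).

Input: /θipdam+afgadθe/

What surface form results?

[θiptam+afkadðe]

/d/ after /p/ (voiceless) → [t]
/g/ after /f/ (voiceless) → [k]
/θ/ after /d/ (voiced) → [ð]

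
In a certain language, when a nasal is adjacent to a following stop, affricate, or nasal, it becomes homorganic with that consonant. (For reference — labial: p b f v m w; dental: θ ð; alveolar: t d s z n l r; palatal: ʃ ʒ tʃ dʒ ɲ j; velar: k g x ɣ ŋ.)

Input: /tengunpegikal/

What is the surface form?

/n/ before /g/ (velar) → [ŋ]
/n/ before /p/ (labial) → [m]

[teŋgumpegikal]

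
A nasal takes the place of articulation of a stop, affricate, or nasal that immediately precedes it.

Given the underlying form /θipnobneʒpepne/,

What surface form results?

/n/ after /p/ (labial) → [m]
/n/ after /b/ (labial) → [m]
/n/ after /p/ (labial) → [m]

[θipmobmeʒpepme]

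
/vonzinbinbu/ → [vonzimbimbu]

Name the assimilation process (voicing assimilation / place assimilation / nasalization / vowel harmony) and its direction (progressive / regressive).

/n/→[m] /n/→[m].
Each target copies a feature from the following segment, so the direction is regressive.

place assimilation, regressive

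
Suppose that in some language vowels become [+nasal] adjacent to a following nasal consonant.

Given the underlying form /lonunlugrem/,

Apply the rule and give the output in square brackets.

/o/ before nasal /n/ → [õ]
/u/ before nasal /n/ → [ũ]
/e/ before nasal /m/ → [ẽ]

[lõnũnlugrẽm]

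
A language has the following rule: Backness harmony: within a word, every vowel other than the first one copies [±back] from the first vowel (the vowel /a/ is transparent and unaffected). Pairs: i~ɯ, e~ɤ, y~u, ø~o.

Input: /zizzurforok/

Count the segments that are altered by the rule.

/u/ harmonizes with /i/ ([-back]) → [y]
/o/ harmonizes with /i/ ([-back]) → [ø]
/o/ harmonizes with /i/ ([-back]) → [ø]
3 segments change.

3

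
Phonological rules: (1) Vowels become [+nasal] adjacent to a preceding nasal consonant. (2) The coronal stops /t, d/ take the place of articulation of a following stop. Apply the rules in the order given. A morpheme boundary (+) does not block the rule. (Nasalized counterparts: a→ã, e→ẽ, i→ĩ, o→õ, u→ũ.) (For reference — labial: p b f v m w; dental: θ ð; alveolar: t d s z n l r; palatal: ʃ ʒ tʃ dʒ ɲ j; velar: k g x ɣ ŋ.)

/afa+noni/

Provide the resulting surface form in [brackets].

Rule 1: /o/ after nasal /n/ → [õ]
Rule 1: /i/ after nasal /n/ → [ĩ]
After rule 1: afa+nõnĩ
Rule 2: no segment meets the rule's conditions; no change.

[afa+nõnĩ]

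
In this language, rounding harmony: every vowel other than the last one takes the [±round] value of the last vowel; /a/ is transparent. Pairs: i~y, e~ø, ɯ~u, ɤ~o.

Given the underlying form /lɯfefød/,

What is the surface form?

/ɯ/ harmonizes with /ø/ ([+round]) → [u]
/e/ harmonizes with /ø/ ([+round]) → [ø]

[luføfød]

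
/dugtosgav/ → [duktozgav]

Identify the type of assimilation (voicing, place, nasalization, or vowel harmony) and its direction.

voicing assimilation, regressive

/g/→[k] /s/→[z].
Each target copies a feature from the following segment, so the direction is regressive.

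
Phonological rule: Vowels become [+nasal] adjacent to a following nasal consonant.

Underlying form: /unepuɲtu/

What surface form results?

/u/ before nasal /n/ → [ũ]
/u/ before nasal /ɲ/ → [ũ]

[ũnepũɲtu]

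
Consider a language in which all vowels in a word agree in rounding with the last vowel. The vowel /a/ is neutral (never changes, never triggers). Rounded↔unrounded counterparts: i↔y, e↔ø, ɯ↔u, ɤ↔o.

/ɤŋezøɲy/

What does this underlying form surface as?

/ɤ/ harmonizes with /y/ ([+round]) → [o]
/e/ harmonizes with /y/ ([+round]) → [ø]

[oŋøzøɲy]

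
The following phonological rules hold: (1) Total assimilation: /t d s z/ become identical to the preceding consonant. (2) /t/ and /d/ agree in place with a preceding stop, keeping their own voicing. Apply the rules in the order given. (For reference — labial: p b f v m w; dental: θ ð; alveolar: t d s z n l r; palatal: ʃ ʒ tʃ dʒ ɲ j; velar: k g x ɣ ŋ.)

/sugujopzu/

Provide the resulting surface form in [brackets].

[sugujoppu]

Rule 1: /z/ after /p/ → [p] (total assimilation)
After rule 1: sugujoppu
Rule 2: no segment meets the rule's conditions; no change.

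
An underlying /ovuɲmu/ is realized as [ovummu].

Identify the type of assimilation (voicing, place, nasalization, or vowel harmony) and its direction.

place assimilation, regressive

/ɲ/→[m].
Each target copies a feature from the following segment, so the direction is regressive.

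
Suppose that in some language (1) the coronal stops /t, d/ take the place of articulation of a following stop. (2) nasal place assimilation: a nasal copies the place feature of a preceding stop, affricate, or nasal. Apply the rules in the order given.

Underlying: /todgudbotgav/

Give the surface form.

[toggubbokgav]

Rule 1: /d/ before /g/ (velar) → [g]
Rule 1: /d/ before /b/ (labial) → [b]
Rule 1: /t/ before /g/ (velar) → [k]
After rule 1: toggubbokgav
Rule 2: no segment meets the rule's conditions; no change.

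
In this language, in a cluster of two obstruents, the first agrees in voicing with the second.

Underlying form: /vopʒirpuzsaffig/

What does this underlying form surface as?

[vobʒirpussaffig]

/p/ before /ʒ/ (voiced) → [b]
/z/ before /s/ (voiceless) → [s]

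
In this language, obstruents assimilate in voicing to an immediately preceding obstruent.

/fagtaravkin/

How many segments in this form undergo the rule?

2

/t/ after /g/ (voiced) → [d]
/k/ after /v/ (voiced) → [g]
2 segments change.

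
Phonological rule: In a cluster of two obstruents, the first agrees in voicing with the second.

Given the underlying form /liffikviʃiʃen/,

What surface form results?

[liffigviʃiʃen]

/k/ before /v/ (voiced) → [g]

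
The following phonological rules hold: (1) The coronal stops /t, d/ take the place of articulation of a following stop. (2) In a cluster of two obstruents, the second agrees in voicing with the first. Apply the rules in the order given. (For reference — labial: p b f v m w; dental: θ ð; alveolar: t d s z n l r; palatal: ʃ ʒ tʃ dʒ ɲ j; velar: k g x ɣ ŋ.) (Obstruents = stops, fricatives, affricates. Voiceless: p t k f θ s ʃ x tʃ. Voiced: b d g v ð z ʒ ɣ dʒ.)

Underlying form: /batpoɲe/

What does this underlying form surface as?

Rule 1: /t/ before /p/ (labial) → [p]
After rule 1: bappoɲe
Rule 2: no segment meets the rule's conditions; no change.

[bappoɲe]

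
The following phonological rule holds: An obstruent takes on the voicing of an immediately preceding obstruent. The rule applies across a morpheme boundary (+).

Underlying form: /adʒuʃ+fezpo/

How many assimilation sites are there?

1

/p/ after /z/ (voiced) → [b]
1 segment changes.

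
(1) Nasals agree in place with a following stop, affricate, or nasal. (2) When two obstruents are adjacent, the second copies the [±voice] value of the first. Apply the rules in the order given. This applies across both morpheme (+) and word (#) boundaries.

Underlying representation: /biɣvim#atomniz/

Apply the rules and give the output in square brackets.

Rule 1: /m/ before /n/ (alveolar) → [n]
After rule 1: biɣvim#atonniz
Rule 2: no segment meets the rule's conditions; no change.

[biɣvim#atonniz]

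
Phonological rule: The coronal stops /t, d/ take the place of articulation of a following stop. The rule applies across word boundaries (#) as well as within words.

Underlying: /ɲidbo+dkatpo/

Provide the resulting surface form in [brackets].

/d/ before /b/ (labial) → [b]
/d/ before /k/ (velar) → [g]
/t/ before /p/ (labial) → [p]

[ɲibbo+gkappo]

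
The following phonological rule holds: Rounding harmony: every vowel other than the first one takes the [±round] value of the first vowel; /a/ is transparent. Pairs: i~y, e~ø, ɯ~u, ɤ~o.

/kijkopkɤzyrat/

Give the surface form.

[kijkɤpkɤzirat]

/o/ harmonizes with /i/ ([-round]) → [ɤ]
/y/ harmonizes with /i/ ([-round]) → [i]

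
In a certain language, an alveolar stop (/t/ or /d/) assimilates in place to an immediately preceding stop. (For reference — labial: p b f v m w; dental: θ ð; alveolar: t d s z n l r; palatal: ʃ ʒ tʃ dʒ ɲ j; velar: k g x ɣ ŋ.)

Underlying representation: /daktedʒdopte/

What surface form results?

[dakkedʒdoppe]

/t/ after /k/ (velar) → [k]
/t/ after /p/ (labial) → [p]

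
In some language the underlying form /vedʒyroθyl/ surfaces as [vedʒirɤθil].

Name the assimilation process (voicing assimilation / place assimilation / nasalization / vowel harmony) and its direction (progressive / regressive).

vowel harmony, progressive

/y/→[i] /o/→[ɤ] /y/→[i].
Vowels agree with the first vowel, so the harmony is progressive.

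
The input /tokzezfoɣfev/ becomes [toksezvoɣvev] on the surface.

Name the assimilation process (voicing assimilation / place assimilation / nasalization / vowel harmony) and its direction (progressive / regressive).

/z/→[s] /f/→[v] /f/→[v].
Each target copies a feature from the preceding segment, so the direction is progressive.

voicing assimilation, progressive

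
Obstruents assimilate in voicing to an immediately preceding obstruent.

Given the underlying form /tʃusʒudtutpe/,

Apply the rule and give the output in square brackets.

[tʃusʃuddutpe]

/ʒ/ after /s/ (voiceless) → [ʃ]
/t/ after /d/ (voiced) → [d]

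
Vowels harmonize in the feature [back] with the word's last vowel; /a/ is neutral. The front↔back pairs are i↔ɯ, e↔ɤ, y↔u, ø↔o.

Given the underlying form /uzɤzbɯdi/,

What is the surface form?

[yzezbidi]

/u/ harmonizes with /i/ ([-back]) → [y]
/ɤ/ harmonizes with /i/ ([-back]) → [e]
/ɯ/ harmonizes with /i/ ([-back]) → [i]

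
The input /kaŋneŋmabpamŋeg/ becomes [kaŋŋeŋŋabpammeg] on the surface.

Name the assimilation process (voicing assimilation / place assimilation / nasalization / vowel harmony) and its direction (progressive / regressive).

/n/→[ŋ] /m/→[ŋ] /ŋ/→[m].
Each target copies a feature from the preceding segment, so the direction is progressive.

place assimilation, progressive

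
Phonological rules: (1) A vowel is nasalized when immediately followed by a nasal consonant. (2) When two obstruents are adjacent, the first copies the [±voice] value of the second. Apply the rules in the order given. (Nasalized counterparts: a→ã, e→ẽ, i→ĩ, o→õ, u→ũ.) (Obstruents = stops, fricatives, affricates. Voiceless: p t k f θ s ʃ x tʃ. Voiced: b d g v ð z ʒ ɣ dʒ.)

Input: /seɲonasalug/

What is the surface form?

Rule 1: /e/ before nasal /ɲ/ → [ẽ]
Rule 1: /o/ before nasal /n/ → [õ]
After rule 1: sẽɲõnasalug
Rule 2: no segment meets the rule's conditions; no change.

[sẽɲõnasalug]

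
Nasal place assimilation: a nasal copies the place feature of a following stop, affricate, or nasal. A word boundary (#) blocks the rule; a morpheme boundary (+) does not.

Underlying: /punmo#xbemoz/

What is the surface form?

/n/ before /m/ (labial) → [m]

[pummo#xbemoz]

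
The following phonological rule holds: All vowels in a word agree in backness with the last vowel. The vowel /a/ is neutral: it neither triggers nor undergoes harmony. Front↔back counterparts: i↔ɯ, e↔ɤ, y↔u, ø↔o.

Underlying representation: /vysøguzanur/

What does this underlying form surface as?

/y/ harmonizes with /u/ ([+back]) → [u]
/ø/ harmonizes with /u/ ([+back]) → [o]

[vusoguzanur]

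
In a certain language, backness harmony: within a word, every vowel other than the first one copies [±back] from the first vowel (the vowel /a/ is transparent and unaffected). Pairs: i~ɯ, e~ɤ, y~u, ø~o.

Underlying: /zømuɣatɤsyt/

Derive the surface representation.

[zømyɣatesyt]

/u/ harmonizes with /ø/ ([-back]) → [y]
/ɤ/ harmonizes with /ø/ ([-back]) → [e]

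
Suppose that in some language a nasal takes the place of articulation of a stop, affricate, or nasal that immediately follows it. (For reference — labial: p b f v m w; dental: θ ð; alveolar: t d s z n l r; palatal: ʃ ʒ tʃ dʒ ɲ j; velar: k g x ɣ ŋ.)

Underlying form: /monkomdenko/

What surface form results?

/n/ before /k/ (velar) → [ŋ]
/m/ before /d/ (alveolar) → [n]
/n/ before /k/ (velar) → [ŋ]

[moŋkondeŋko]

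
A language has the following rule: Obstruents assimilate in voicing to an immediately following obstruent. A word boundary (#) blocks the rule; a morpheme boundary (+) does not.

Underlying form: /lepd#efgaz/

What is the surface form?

/p/ before /d/ (voiced) → [b]
/f/ before /g/ (voiced) → [v]

[lebd#evgaz]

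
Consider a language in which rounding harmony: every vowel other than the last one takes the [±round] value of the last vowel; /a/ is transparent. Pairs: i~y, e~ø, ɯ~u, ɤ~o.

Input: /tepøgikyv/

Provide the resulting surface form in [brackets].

[tøpøgykyv]

/e/ harmonizes with /y/ ([+round]) → [ø]
/i/ harmonizes with /y/ ([+round]) → [y]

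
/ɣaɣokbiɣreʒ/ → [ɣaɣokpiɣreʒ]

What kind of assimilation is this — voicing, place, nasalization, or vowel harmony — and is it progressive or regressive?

voicing assimilation, progressive

/b/→[p].
Each target copies a feature from the preceding segment, so the direction is progressive.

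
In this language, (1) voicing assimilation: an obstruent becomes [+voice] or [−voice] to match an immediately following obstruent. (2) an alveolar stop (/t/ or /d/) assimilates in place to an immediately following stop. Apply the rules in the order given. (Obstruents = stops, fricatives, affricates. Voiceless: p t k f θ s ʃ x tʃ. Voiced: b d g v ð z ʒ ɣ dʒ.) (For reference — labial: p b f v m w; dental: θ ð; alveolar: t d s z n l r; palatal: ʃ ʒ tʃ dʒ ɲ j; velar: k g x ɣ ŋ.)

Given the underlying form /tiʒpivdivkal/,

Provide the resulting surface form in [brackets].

[tiʃpivdifkal]

Rule 1: /ʒ/ before /p/ (voiceless) → [ʃ]
Rule 1: /v/ before /k/ (voiceless) → [f]
After rule 1: tiʃpivdifkal
Rule 2: no segment meets the rule's conditions; no change.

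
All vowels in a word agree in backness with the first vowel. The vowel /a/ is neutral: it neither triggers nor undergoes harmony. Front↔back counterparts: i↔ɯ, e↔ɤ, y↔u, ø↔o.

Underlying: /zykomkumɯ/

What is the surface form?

[zykømkymi]

/o/ harmonizes with /y/ ([-back]) → [ø]
/u/ harmonizes with /y/ ([-back]) → [y]
/ɯ/ harmonizes with /y/ ([-back]) → [i]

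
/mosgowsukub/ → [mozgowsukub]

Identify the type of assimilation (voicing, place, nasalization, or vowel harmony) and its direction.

/s/→[z].
Each target copies a feature from the following segment, so the direction is regressive.

voicing assimilation, regressive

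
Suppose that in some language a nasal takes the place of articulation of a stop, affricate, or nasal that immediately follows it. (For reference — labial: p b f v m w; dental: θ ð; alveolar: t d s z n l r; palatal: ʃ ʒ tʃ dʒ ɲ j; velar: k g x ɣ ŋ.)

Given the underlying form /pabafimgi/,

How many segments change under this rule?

/m/ before /g/ (velar) → [ŋ]
1 segment changes.

1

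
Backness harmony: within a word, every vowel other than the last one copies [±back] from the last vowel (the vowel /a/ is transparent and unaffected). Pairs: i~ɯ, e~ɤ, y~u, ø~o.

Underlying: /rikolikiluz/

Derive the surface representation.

/i/ harmonizes with /u/ ([+back]) → [ɯ]
/i/ harmonizes with /u/ ([+back]) → [ɯ]
/i/ harmonizes with /u/ ([+back]) → [ɯ]

[rɯkolɯkɯluz]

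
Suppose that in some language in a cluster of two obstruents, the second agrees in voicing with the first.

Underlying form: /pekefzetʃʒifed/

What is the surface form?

/z/ after /f/ (voiceless) → [s]
/ʒ/ after /tʃ/ (voiceless) → [ʃ]

[pekefsetʃʃifed]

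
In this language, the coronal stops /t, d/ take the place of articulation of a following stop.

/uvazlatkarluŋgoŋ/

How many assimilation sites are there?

/t/ before /k/ (velar) → [k]
1 segment changes.

1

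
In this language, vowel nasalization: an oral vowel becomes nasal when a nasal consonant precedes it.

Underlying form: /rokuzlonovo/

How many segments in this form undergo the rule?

/o/ after nasal /n/ → [õ]
1 segment changes.

1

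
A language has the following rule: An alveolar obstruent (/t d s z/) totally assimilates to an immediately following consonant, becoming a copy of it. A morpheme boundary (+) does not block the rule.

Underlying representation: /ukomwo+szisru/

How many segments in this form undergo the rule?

2

/s/ before /z/ → [z] (total assimilation)
/s/ before /r/ → [r] (total assimilation)
2 segments change.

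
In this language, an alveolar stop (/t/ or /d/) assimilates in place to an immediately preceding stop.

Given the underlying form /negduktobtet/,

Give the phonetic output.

[neggukkobpet]

/d/ after /g/ (velar) → [g]
/t/ after /k/ (velar) → [k]
/t/ after /b/ (labial) → [p]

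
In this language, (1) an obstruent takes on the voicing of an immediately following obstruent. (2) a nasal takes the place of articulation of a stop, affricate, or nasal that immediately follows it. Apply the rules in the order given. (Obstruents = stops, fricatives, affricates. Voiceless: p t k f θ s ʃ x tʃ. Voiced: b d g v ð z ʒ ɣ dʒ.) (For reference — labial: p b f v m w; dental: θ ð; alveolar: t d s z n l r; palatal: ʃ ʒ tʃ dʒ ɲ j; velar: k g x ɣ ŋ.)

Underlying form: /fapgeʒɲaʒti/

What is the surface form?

Rule 1: /p/ before /g/ (voiced) → [b]
Rule 1: /ʒ/ before /t/ (voiceless) → [ʃ]
After rule 1: fabgeʒɲaʃti
Rule 2: no segment meets the rule's conditions; no change.

[fabgeʒɲaʃti]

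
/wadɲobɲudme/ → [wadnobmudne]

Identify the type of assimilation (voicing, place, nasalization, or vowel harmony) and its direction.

place assimilation, progressive

/ɲ/→[n] /ɲ/→[m] /m/→[n].
Each target copies a feature from the preceding segment, so the direction is progressive.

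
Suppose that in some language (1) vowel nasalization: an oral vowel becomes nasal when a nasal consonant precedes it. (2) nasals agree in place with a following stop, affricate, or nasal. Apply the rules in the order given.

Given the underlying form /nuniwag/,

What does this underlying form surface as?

Rule 1: /u/ after nasal /n/ → [ũ]
Rule 1: /i/ after nasal /n/ → [ĩ]
After rule 1: nũnĩwag
Rule 2: no segment meets the rule's conditions; no change.

[nũnĩwag]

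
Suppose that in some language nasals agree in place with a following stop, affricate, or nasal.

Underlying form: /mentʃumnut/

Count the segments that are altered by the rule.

/n/ before /tʃ/ (palatal) → [ɲ]
/m/ before /n/ (alveolar) → [n]
2 segments change.

2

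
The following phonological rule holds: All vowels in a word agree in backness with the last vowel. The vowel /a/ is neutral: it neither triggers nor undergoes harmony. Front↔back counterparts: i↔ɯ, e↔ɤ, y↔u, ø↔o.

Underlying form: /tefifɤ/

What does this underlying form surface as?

/e/ harmonizes with /ɤ/ ([+back]) → [ɤ]
/i/ harmonizes with /ɤ/ ([+back]) → [ɯ]

[tɤfɯfɤ]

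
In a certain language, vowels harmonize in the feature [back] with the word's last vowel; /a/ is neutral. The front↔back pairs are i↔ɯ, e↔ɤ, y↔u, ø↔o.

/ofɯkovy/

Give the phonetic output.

/o/ harmonizes with /y/ ([-back]) → [ø]
/ɯ/ harmonizes with /y/ ([-back]) → [i]
/o/ harmonizes with /y/ ([-back]) → [ø]

[øfikøvy]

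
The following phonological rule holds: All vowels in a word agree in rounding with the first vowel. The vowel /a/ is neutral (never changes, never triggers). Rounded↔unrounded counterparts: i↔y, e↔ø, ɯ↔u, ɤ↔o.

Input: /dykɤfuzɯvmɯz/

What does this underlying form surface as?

[dykofuzuvmuz]

/ɤ/ harmonizes with /y/ ([+round]) → [o]
/ɯ/ harmonizes with /y/ ([+round]) → [u]
/ɯ/ harmonizes with /y/ ([+round]) → [u]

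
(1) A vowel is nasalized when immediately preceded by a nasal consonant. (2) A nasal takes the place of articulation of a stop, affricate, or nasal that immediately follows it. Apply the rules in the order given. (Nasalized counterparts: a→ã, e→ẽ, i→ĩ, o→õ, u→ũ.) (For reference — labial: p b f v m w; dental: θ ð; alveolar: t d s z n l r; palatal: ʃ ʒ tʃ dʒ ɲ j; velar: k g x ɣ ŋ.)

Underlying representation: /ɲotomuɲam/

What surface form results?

Rule 1: /o/ after nasal /ɲ/ → [õ]
Rule 1: /u/ after nasal /m/ → [ũ]
Rule 1: /a/ after nasal /ɲ/ → [ã]
After rule 1: ɲõtomũɲãm
Rule 2: no segment meets the rule's conditions; no change.

[ɲõtomũɲãm]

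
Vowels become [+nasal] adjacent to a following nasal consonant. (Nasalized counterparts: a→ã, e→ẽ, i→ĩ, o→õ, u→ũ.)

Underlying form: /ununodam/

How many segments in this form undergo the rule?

3

/u/ before nasal /n/ → [ũ]
/u/ before nasal /n/ → [ũ]
/a/ before nasal /m/ → [ã]
3 segments change.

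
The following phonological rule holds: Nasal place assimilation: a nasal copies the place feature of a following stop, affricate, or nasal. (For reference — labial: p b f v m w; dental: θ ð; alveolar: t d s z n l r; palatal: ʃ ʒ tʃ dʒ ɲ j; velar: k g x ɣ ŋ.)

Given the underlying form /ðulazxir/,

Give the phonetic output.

no segment meets the rule's conditions; no change.

[ðulazxir]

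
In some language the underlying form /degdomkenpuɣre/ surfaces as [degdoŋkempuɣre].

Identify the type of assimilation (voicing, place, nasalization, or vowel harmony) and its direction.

/m/→[ŋ] /n/→[m].
Each target copies a feature from the following segment, so the direction is regressive.

place assimilation, regressive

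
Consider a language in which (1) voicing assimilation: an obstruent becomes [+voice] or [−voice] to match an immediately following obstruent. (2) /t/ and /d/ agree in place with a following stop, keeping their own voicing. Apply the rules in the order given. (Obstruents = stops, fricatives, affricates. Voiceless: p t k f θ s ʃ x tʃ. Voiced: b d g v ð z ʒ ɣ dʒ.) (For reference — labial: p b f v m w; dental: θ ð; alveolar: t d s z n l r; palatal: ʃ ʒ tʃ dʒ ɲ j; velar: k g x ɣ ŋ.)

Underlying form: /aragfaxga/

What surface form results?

[arakfaɣga]

Rule 1: /g/ before /f/ (voiceless) → [k]
Rule 1: /x/ before /g/ (voiced) → [ɣ]
After rule 1: arakfaɣga
Rule 2: no segment meets the rule's conditions; no change.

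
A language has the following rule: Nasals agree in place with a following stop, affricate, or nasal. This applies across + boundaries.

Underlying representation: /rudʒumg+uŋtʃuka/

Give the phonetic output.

/m/ before /g/ (velar) → [ŋ]
/ŋ/ before /tʃ/ (palatal) → [ɲ]

[rudʒuŋg+uɲtʃuka]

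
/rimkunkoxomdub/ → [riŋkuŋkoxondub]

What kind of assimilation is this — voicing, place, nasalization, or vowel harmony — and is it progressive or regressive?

/m/→[ŋ] /n/→[ŋ] /m/→[n].
Each target copies a feature from the following segment, so the direction is regressive.

place assimilation, regressive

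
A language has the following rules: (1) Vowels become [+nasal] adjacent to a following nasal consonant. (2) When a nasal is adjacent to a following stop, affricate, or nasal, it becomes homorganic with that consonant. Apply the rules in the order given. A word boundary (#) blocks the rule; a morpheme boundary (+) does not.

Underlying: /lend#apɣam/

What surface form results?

Rule 1: /e/ before nasal /n/ → [ẽ]
Rule 1: /a/ before nasal /m/ → [ã]
After rule 1: lẽnd#apɣãm
Rule 2: no segment meets the rule's conditions; no change.

[lẽnd#apɣãm]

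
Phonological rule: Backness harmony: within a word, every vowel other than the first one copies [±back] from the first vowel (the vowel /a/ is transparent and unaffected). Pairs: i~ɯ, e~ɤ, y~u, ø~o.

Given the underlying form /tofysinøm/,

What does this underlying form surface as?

[tofusɯnom]

/y/ harmonizes with /o/ ([+back]) → [u]
/i/ harmonizes with /o/ ([+back]) → [ɯ]
/ø/ harmonizes with /o/ ([+back]) → [o]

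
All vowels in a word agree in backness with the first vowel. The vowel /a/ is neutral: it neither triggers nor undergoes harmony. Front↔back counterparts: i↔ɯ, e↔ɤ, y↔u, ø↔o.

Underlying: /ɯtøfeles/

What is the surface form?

[ɯtofɤlɤs]

/ø/ harmonizes with /ɯ/ ([+back]) → [o]
/e/ harmonizes with /ɯ/ ([+back]) → [ɤ]
/e/ harmonizes with /ɯ/ ([+back]) → [ɤ]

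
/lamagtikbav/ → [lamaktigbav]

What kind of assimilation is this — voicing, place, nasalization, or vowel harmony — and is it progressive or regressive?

voicing assimilation, regressive

/g/→[k] /k/→[g].
Each target copies a feature from the following segment, so the direction is regressive.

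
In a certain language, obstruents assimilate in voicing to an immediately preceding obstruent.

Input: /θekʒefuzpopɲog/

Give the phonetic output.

/ʒ/ after /k/ (voiceless) → [ʃ]
/p/ after /z/ (voiced) → [b]

[θekʃefuzbopɲog]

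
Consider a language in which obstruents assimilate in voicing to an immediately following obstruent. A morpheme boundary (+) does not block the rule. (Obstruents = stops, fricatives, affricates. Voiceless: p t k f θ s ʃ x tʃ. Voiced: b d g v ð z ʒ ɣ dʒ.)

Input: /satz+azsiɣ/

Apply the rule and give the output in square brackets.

[sadz+assiɣ]

/t/ before /z/ (voiced) → [d]
/z/ before /s/ (voiceless) → [s]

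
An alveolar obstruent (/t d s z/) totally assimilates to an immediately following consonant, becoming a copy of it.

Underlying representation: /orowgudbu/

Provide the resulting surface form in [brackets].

[orowgubbu]

/d/ before /b/ → [b] (total assimilation)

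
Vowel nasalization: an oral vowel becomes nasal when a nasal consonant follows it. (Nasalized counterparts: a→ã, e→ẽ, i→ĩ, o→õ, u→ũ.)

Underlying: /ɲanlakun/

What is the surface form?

/a/ before nasal /n/ → [ã]
/u/ before nasal /n/ → [ũ]

[ɲãnlakũn]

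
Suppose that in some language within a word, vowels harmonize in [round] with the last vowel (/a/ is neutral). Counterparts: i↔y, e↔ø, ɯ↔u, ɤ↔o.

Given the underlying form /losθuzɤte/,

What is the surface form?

[lɤsθɯzɤte]

/o/ harmonizes with /e/ ([-round]) → [ɤ]
/u/ harmonizes with /e/ ([-round]) → [ɯ]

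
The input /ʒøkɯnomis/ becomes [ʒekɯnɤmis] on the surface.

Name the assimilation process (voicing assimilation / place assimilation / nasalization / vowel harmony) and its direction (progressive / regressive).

/ø/→[e] /o/→[ɤ].
Vowels agree with the last vowel, so the harmony is regressive.

vowel harmony, regressive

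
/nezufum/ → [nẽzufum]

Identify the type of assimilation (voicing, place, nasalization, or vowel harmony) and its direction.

nasalization, progressive

/e/→[ẽ].
Each target copies a feature from the preceding segment, so the direction is progressive.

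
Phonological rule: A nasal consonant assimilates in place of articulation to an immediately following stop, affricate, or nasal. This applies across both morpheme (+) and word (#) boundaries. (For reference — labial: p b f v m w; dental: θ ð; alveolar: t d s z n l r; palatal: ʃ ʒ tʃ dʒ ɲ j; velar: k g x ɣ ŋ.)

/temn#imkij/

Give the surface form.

[tenn#iŋkij]

/m/ before /n/ (alveolar) → [n]
/m/ before /k/ (velar) → [ŋ]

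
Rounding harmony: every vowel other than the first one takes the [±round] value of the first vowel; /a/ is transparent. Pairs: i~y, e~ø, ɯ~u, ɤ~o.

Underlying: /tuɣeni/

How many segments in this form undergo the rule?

2

/e/ harmonizes with /u/ ([+round]) → [ø]
/i/ harmonizes with /u/ ([+round]) → [y]
2 segments change.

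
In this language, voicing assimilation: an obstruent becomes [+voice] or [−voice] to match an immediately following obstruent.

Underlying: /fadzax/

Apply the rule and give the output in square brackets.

no segment meets the rule's conditions; no change.

[fadzax]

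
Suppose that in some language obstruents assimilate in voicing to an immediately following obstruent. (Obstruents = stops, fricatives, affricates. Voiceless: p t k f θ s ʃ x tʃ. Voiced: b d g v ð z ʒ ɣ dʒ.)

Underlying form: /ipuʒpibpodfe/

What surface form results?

[ipuʃpippotfe]

/ʒ/ before /p/ (voiceless) → [ʃ]
/b/ before /p/ (voiceless) → [p]
/d/ before /f/ (voiceless) → [t]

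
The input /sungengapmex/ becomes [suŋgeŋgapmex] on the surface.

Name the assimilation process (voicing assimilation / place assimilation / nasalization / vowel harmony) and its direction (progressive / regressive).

/n/→[ŋ] /n/→[ŋ].
Each target copies a feature from the following segment, so the direction is regressive.

place assimilation, regressive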